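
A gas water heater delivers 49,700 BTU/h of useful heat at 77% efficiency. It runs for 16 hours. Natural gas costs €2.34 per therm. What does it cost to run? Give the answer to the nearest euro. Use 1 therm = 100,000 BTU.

€24

Heat delivered = 49,700 BTU/h × 16 h = 795,200 BTU
Gas input = 795,200 / 0.77 = 1,032,727 BTU
= 1,032,727 / 100,000 = 10.33 therm
Cost = 10.33 × €2.34/therm = €24.17 ≈ €24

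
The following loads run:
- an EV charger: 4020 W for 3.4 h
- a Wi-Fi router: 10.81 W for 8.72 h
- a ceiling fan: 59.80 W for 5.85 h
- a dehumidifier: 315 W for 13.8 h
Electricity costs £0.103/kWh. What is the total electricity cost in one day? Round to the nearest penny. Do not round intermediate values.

EV charger: 4020 W × 3.4 h = 13,668 Wh = 13.67 kWh
Wi-Fi router: 10.81 W × 8.72 h = 94 Wh = 0.09426 kWh
ceiling fan: 59.80 W × 5.85 h = 350 Wh = 0.3498 kWh
dehumidifier: 315 W × 13.8 h = 4,347 Wh = 4.347 kWh
Total energy = 13.67 + 0.09426 + 0.3498 + 4.347 = 18.46 kWh
Cost = 18.46 kWh × £0.103 = £1.90

£1.90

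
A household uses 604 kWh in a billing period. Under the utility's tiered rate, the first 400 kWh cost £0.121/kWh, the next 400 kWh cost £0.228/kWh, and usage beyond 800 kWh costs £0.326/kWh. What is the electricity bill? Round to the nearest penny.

£94.91

First 400 kWh × £0.121 = £48.40
Next 204 kWh × £0.228 = £46.51
Remaining tier: 0 kWh (not reached)
Total = £94.91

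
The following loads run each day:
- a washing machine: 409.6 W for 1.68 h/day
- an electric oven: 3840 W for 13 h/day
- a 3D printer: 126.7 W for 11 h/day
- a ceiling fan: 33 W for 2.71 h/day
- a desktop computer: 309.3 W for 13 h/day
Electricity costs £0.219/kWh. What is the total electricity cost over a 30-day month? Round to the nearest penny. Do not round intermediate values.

£368.66

washing machine: 409.6 W × 1.68 h × 30 d = 20,644 Wh = 20.64 kWh
electric oven: 3840 W × 13 h × 30 d = 1,497,600 Wh = 1,498 kWh
3D printer: 126.7 W × 11 h × 30 d = 41,811 Wh = 41.81 kWh
ceiling fan: 33 W × 2.71 h × 30 d = 2,683 Wh = 2.683 kWh
desktop computer: 309.3 W × 13 h × 30 d = 120,627 Wh = 120.6 kWh
Total energy = 20.64 + 1,498 + 41.81 + 2.683 + 120.6 = 1,683 kWh
Cost = 1,683 kWh × £0.219 = £368.66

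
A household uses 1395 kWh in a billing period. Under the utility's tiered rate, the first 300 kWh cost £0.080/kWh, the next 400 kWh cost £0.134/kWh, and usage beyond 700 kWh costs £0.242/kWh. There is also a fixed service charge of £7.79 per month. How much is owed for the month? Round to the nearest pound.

First 300 kWh × £0.080 = £24.00
Next 400 kWh × £0.134 = £53.60
Remaining 695 kWh × £0.242 = £168.19
Energy charge = £245.79; + service £7.79 = £253.58 ≈ £254

£254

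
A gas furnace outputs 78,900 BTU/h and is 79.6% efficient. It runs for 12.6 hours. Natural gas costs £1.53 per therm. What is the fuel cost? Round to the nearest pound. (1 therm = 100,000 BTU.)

Heat delivered = 78,900 BTU/h × 12.6 h = 994,140 BTU
Gas input = 994,140 / 0.796 = 1,248,920 BTU
= 1,248,920 / 100,000 = 12.49 therm
Cost = 12.49 × £1.53/therm = £19.11 ≈ £19

£19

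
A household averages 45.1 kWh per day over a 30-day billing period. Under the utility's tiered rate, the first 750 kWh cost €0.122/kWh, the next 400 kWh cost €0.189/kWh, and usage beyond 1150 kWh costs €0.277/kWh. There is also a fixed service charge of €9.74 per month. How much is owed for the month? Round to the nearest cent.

€233.07

Usage = 45.1 kWh/day × 30 days = 1353 kWh
First 750 kWh × €0.122 = €91.50
Next 400 kWh × €0.189 = €75.60
Remaining 203 kWh × €0.277 = €56.23
Energy charge = €223.33; + service €9.74 = €233.07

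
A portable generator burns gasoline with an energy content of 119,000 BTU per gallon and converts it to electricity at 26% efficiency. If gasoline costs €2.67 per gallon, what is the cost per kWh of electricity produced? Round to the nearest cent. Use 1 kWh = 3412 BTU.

€0.29

Electrical output per gallon = 119,000 BTU × 0.26 / 3412 BTU/kWh = 9.068 kWh
Cost per kWh = €2.67 / 9.068 kWh = €0.294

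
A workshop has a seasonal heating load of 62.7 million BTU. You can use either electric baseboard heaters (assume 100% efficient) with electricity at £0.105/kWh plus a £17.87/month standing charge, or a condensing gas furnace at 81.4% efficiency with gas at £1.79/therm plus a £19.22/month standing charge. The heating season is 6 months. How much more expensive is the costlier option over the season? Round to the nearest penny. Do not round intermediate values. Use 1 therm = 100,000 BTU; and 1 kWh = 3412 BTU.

Heat load = 62.7 × 10⁶ BTU = 62,700,000 BTU
Gas: input = 62,700,000 / 0.814 = 77,027,027 BTU = 770.3 therm → 770.3 × £1.79 = £1,378.78; + 6 × £19.22 standing = £1,494.10
Electric: 62,700,000 BTU / 3412 = 18,380 kWh → × £0.105 = £1,929.51; + 6 × £17.87 standing = £2,036.73
Difference = |£1,494.10 − £2,036.73| = £542.63

£542.63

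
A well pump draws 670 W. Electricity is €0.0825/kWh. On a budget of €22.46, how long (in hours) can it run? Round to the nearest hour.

Energy budget = €22.46 / €0.0825 per kWh = 272.2 kWh = 272,242 Wh
Runtime = 272,242 Wh / 670 W = 406.3 h

406 h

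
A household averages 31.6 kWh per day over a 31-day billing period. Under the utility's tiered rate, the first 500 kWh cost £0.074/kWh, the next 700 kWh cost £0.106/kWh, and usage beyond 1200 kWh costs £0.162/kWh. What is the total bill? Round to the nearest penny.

Usage = 31.6 kWh/day × 31 days = 979.6 kWh
First 500 kWh × £0.074 = £37.00
Next 479.6 kWh × £0.106 = £50.84
Remaining tier: 0 kWh (not reached)
Total = £87.84

£87.84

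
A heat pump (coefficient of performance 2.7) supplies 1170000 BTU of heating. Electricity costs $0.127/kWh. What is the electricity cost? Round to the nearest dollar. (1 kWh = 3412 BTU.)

Heat delivered = 1,170,000 BTU / 3412 = 342.9 kWh
Electrical input = 342.9 kWh / 2.7 = 127 kWh
Cost = 127 × $0.127/kWh = $16.13 ≈ $16

$16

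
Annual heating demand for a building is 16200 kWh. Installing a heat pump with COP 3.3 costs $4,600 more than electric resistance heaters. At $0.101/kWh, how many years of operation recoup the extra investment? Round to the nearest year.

Resistance: 16200 kWh × $0.101 = $1,636.20/yr
Heat pump: 16200 / 3.3 = 4909 kWh in → × $0.101 = $495.82/yr
Annual savings = $1,140.38
Payback = $4,600 / $1,140.38 = 4.03 years

4 years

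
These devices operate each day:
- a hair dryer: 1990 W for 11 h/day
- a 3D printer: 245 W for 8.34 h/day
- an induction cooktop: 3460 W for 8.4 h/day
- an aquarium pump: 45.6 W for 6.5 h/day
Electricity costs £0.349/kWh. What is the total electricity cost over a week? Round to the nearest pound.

£130

hair dryer: 1990 W × 11 h × 7 d = 153,230 Wh = 153.2 kWh
3D printer: 245 W × 8.34 h × 7 d = 14,303 Wh = 14.3 kWh
induction cooktop: 3460 W × 8.4 h × 7 d = 203,448 Wh = 203.4 kWh
aquarium pump: 45.6 W × 6.5 h × 7 d = 2,075 Wh = 2.075 kWh
Total energy = 153.2 + 14.3 + 203.4 + 2.075 = 373.1 kWh
Cost = 373.1 kWh × £0.349 = £130.20 ≈ £130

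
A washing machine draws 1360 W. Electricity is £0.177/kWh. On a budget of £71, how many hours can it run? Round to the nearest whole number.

295 h

Energy budget = £71 / £0.177 per kWh = 401.1 kWh = 401,130 Wh
Runtime = 401,130 Wh / 1360 W = 294.9 h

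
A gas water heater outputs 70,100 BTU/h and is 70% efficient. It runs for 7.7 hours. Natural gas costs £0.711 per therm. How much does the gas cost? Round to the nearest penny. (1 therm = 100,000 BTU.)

£5.48

Heat delivered = 70,100 BTU/h × 7.7 h = 539,770 BTU
Gas input = 539,770 / 0.70 = 771,100 BTU
= 771,100 / 100,000 = 7.711 therm
Cost = 7.711 × £0.711/therm = £5.48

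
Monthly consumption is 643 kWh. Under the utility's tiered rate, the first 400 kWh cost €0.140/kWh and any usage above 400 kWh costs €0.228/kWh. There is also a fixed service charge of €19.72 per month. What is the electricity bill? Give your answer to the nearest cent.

First 400 kWh × €0.140 = €56.00
Remaining 243 kWh × €0.228 = €55.40
Energy charge = €111.40; + service €19.72 = €131.12

€131.12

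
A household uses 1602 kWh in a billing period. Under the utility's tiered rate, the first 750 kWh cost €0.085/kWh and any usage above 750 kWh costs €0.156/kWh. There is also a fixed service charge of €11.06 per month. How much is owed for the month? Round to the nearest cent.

First 750 kWh × €0.085 = €63.75
Remaining 852 kWh × €0.156 = €132.91
Energy charge = €196.66; + service €11.06 = €207.72

€207.72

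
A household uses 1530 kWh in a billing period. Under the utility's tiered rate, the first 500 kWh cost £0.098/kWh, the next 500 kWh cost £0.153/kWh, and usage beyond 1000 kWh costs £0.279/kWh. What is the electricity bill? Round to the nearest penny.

First 500 kWh × £0.098 = £49.00
Next 500 kWh × £0.153 = £76.50
Remaining 530 kWh × £0.279 = £147.87
Total = £273.37

£273.37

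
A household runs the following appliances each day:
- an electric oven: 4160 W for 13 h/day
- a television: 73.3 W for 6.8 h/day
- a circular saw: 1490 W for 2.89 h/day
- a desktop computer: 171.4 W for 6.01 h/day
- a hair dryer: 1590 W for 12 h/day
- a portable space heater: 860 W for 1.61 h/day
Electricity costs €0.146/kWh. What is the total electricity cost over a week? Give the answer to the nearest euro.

€82

electric oven: 4160 W × 13 h × 7 d = 378,560 Wh = 378.6 kWh
television: 73.3 W × 6.8 h × 7 d = 3,489 Wh = 3.489 kWh
circular saw: 1490 W × 2.89 h × 7 d = 30,143 Wh = 30.14 kWh
desktop computer: 171.4 W × 6.01 h × 7 d = 7,211 Wh = 7.211 kWh
hair dryer: 1590 W × 12 h × 7 d = 133,560 Wh = 133.6 kWh
portable space heater: 860 W × 1.61 h × 7 d = 9,692 Wh = 9.692 kWh
Total energy = 378.6 + 3.489 + 30.14 + 7.211 + 133.6 + 9.692 = 562.7 kWh
Cost = 562.7 kWh × €0.146 = €82.15 ≈ €82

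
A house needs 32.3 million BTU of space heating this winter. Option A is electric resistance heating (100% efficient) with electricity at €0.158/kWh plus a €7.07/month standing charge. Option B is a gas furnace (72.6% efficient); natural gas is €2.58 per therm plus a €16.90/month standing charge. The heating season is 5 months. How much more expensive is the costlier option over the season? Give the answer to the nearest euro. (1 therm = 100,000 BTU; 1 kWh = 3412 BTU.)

€299

Heat load = 32.3 × 10⁶ BTU = 32,300,000 BTU
Gas: input = 32,300,000 / 0.726 = 44,490,358 BTU = 444.9 therm → 444.9 × €2.58 = €1,147.85; + 5 × €16.90 standing = €1,232.35
Electric: 32,300,000 BTU / 3412 = 9,467 kWh → × €0.158 = €1,495.72; + 5 × €7.07 standing = €1,531.07
Difference = |€1,232.35 − €1,531.07| = €298.72 ≈ €299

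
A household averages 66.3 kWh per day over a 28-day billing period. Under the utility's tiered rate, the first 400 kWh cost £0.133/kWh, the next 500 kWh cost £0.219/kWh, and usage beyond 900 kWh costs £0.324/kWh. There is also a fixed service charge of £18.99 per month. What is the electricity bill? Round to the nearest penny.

£491.56

Usage = 66.3 kWh/day × 28 days = 1856.4 kWh
First 400 kWh × £0.133 = £53.20
Next 500 kWh × £0.219 = £109.50
Remaining 956.4 kWh × £0.324 = £309.87
Energy charge = £472.57; + service £18.99 = £491.56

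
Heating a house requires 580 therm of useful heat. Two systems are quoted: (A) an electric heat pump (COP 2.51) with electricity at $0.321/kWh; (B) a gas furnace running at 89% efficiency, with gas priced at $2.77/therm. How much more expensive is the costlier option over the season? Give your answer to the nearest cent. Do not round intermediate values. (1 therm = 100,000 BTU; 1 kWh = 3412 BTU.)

Heat load = 580 therm × 100,000 = 58,000,000 BTU
Gas: input = 58,000,000 / 0.89 = 65,168,539 BTU = 651.7 therm → 651.7 × $2.77 = $1,805.17
Heat pump: 58,000,000 BTU / 3412 = 17,000 kWh heat; / 2.51 = 6,772 kWh in → × $0.321 = $2,173.95
Difference = |$1,805.17 − $2,173.95| = $368.79

$368.79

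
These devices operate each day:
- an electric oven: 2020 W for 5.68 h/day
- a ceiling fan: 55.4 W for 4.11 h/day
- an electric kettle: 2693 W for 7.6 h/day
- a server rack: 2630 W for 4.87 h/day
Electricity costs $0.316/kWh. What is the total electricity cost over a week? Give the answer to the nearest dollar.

$99

electric oven: 2020 W × 5.68 h × 7 d = 80,315 Wh = 80.32 kWh
ceiling fan: 55.4 W × 4.11 h × 7 d = 1,594 Wh = 1.594 kWh
electric kettle: 2693 W × 7.6 h × 7 d = 143,268 Wh = 143.3 kWh
server rack: 2630 W × 4.87 h × 7 d = 89,657 Wh = 89.66 kWh
Total energy = 80.32 + 1.594 + 143.3 + 89.66 = 314.8 kWh
Cost = 314.8 kWh × $0.316 = $99.49 ≈ $99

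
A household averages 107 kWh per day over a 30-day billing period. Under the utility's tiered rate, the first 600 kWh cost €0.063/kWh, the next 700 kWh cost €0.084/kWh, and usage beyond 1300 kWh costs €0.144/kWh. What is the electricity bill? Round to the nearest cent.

Usage = 107 kWh/day × 30 days = 3210 kWh
First 600 kWh × €0.063 = €37.80
Next 700 kWh × €0.084 = €58.80
Remaining 1910 kWh × €0.144 = €275.04
Total = €371.64

€371.64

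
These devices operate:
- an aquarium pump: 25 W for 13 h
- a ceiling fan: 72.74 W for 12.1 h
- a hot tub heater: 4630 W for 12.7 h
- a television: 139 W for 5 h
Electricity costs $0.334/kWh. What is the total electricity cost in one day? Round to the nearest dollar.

aquarium pump: 25 W × 13 h = 325 Wh = 0.325 kWh
ceiling fan: 72.74 W × 12.1 h = 880 Wh = 0.8802 kWh
hot tub heater: 4630 W × 12.7 h = 58,801 Wh = 58.8 kWh
television: 139 W × 5 h = 695 Wh = 0.695 kWh
Total energy = 0.325 + 0.8802 + 58.8 + 0.695 = 60.7 kWh
Cost = 60.7 kWh × $0.334 = $20.27 ≈ $20

$20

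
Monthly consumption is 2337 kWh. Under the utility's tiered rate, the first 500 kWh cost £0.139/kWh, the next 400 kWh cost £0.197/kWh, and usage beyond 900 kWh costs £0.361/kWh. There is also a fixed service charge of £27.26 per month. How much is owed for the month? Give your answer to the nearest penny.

First 500 kWh × £0.139 = £69.50
Next 400 kWh × £0.197 = £78.80
Remaining 1437 kWh × £0.361 = £518.76
Energy charge = £667.06; + service £27.26 = £694.32

£694.32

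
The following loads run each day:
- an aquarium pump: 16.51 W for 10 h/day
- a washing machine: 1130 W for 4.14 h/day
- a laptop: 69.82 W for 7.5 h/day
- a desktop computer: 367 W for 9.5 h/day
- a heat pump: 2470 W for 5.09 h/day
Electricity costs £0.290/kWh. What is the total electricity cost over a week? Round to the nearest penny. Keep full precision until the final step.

£43.49

aquarium pump: 16.51 W × 10 h × 7 d = 1,156 Wh = 1.156 kWh
washing machine: 1130 W × 4.14 h × 7 d = 32,747 Wh = 32.75 kWh
laptop: 69.82 W × 7.5 h × 7 d = 3,666 Wh = 3.666 kWh
desktop computer: 367 W × 9.5 h × 7 d = 24,406 Wh = 24.41 kWh
heat pump: 2470 W × 5.09 h × 7 d = 88,006 Wh = 88.01 kWh
Total energy = 1.156 + 32.75 + 3.666 + 24.41 + 88.01 = 150 kWh
Cost = 150 kWh × £0.290 = £43.49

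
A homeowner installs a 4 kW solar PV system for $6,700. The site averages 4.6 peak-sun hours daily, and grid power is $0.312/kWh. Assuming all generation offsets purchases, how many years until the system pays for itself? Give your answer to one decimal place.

Daily generation = 4 kW × 4.6 h = 18.4 kWh
Annual generation = 18.4 × 365 = 6716 kWh
Annual savings = 6716 × $0.312 = $2,095.39
Payback = $6,700 / $2,095.39 = 3.2 years

3.2 years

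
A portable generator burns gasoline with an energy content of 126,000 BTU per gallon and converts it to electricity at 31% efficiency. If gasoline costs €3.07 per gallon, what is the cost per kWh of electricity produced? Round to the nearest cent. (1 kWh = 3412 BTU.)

Electrical output per gallon = 126,000 BTU × 0.31 / 3412 BTU/kWh = 11.45 kWh
Cost per kWh = €3.07 / 11.45 kWh = €0.268

€0.27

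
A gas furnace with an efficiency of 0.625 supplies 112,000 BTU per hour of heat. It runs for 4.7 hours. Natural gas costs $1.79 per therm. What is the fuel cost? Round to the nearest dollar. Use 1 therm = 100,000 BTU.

$15

Heat delivered = 112,000 BTU/h × 4.7 h = 526,400 BTU
Gas input = 526,400 / 0.625 = 842,240 BTU
= 842,240 / 100,000 = 8.422 therm
Cost = 8.422 × $1.79/therm = $15.08 ≈ $15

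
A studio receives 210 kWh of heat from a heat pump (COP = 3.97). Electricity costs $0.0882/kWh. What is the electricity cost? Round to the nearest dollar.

Electrical input = 210 kWh / 3.97 = 52.9 kWh
Cost = 52.9 × $0.0882/kWh = $4.67 ≈ $5

$5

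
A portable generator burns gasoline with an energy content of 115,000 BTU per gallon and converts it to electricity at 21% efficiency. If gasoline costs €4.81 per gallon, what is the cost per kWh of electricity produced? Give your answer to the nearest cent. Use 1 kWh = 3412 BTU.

€0.68

Electrical output per gallon = 115,000 BTU × 0.21 / 3412 BTU/kWh = 7.078 kWh
Cost per kWh = €4.81 / 7.078 kWh = €0.680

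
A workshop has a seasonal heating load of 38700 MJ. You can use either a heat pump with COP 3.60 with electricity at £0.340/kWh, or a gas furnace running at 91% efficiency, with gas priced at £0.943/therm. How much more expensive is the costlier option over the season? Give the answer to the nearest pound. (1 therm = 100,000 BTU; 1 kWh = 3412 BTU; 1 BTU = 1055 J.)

Heat load = 38700 MJ = 38,700,000,000 J / 1055 = 36,682,464 BTU
Gas: input = 36,682,464 / 0.91 = 40,310,400 BTU = 403.1 therm → 403.1 × £0.943 = £380.13
Heat pump: 36,682,464 BTU / 3412 = 10,750 kWh heat; / 3.60 = 2,986 kWh in → × £0.340 = £1,015.37
Difference = |£380.13 − £1,015.37| = £635.25 ≈ £635

£635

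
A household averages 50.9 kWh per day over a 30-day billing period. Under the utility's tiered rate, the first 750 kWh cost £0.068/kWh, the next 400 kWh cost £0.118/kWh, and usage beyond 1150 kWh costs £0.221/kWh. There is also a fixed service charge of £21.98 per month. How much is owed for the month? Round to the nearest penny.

£203.50

Usage = 50.9 kWh/day × 30 days = 1527 kWh
First 750 kWh × £0.068 = £51.00
Next 400 kWh × £0.118 = £47.20
Remaining 377 kWh × £0.221 = £83.32
Energy charge = £181.52; + service £21.98 = £203.50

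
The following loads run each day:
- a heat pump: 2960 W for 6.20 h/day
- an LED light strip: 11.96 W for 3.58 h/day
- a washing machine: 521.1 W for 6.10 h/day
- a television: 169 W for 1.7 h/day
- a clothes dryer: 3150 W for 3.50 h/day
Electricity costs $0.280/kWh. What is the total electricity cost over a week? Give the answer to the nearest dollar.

heat pump: 2960 W × 6.20 h × 7 d = 128,464 Wh = 128.5 kWh
LED light strip: 11.96 W × 3.58 h × 7 d = 300 Wh = 0.2997 kWh
washing machine: 521.1 W × 6.10 h × 7 d = 22,251 Wh = 22.25 kWh
television: 169 W × 1.7 h × 7 d = 2,011 Wh = 2.011 kWh
clothes dryer: 3150 W × 3.50 h × 7 d = 77,175 Wh = 77.17 kWh
Total energy = 128.5 + 0.2997 + 22.25 + 2.011 + 77.17 = 230.2 kWh
Cost = 230.2 kWh × $0.280 = $64.46 ≈ $64

$64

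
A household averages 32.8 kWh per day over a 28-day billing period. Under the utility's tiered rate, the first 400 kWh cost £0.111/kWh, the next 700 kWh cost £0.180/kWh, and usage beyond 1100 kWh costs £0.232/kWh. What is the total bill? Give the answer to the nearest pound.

£138

Usage = 32.8 kWh/day × 28 days = 918.4 kWh
First 400 kWh × £0.111 = £44.40
Next 518.4 kWh × £0.180 = £93.31
Remaining tier: 0 kWh (not reached)
Total = £137.71 ≈ £138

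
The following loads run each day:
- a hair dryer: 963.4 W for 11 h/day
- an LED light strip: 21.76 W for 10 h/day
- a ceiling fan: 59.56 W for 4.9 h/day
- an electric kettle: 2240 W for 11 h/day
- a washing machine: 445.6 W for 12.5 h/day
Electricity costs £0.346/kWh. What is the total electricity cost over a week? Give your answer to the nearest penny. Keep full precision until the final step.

£100.07

hair dryer: 963.4 W × 11 h × 7 d = 74,182 Wh = 74.18 kWh
LED light strip: 21.76 W × 10 h × 7 d = 1,523 Wh = 1.523 kWh
ceiling fan: 59.56 W × 4.9 h × 7 d = 2,043 Wh = 2.043 kWh
electric kettle: 2240 W × 11 h × 7 d = 172,480 Wh = 172.5 kWh
washing machine: 445.6 W × 12.5 h × 7 d = 38,990 Wh = 38.99 kWh
Total energy = 74.18 + 1.523 + 2.043 + 172.5 + 38.99 = 289.2 kWh
Cost = 289.2 kWh × £0.346 = £100.07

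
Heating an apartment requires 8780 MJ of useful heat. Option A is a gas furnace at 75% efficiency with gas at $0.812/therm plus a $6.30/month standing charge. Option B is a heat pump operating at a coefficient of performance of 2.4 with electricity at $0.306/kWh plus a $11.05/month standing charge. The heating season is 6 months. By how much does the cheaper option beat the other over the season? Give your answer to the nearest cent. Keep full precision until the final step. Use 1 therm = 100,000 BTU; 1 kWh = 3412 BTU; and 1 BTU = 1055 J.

$249.39

Heat load = 8780 MJ = 8,780,000,000 J / 1055 = 8,322,275 BTU
Gas: input = 8,322,275 / 0.75 = 11,096,367 BTU = 111 therm → 111 × $0.812 = $90.10; + 6 × $6.30 standing = $127.90
Heat pump: 8,322,275 BTU / 3412 = 2,439 kWh heat; / 2.4 = 1,016 kWh in → × $0.306 = $310.99; + 6 × $11.05 standing = $377.29
Difference = |$127.90 − $377.29| = $249.39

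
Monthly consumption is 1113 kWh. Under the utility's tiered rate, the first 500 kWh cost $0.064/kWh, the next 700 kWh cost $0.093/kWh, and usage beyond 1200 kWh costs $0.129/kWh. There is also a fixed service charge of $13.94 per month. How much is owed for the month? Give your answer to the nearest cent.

First 500 kWh × $0.064 = $32.00
Next 613 kWh × $0.093 = $57.01
Remaining tier: 0 kWh (not reached)
Energy charge = $89.01; + service $13.94 = $102.95

$102.95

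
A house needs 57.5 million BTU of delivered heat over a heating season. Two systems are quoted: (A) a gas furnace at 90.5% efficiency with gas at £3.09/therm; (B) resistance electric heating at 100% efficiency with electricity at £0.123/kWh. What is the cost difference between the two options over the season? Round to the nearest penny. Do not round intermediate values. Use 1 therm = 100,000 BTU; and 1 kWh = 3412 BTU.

£109.57

Heat load = 57.5 × 10⁶ BTU = 57,500,000 BTU
Gas: input = 57,500,000 / 0.905 = 63,535,912 BTU = 635.4 therm → 635.4 × £3.09 = £1,963.26
Electric: 57,500,000 BTU / 3412 = 16,850 kWh → × £0.123 = £2,072.83
Difference = |£1,963.26 − £2,072.83| = £109.57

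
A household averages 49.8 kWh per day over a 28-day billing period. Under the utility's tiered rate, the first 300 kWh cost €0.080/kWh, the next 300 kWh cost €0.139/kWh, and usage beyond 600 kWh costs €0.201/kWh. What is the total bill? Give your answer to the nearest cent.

Usage = 49.8 kWh/day × 28 days = 1394.4 kWh
First 300 kWh × €0.080 = €24.00
Next 300 kWh × €0.139 = €41.70
Remaining 794.4 kWh × €0.201 = €159.67
Total = €225.37

€225.37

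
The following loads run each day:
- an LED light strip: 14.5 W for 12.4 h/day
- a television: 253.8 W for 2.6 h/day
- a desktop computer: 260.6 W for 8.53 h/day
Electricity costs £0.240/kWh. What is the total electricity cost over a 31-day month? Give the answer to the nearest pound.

LED light strip: 14.5 W × 12.4 h × 31 d = 5,574 Wh = 5.574 kWh
television: 253.8 W × 2.6 h × 31 d = 20,456 Wh = 20.46 kWh
desktop computer: 260.6 W × 8.53 h × 31 d = 68,910 Wh = 68.91 kWh
Total energy = 5.574 + 20.46 + 68.91 = 94.94 kWh
Cost = 94.94 kWh × £0.240 = £22.79 ≈ £23

£23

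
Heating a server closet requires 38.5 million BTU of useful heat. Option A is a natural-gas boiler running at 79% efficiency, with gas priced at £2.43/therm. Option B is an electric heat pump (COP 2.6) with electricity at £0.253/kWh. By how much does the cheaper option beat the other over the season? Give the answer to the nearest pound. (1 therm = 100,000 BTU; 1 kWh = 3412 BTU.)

£86

Heat load = 38.5 × 10⁶ BTU = 38,500,000 BTU
Gas: input = 38,500,000 / 0.79 = 48,734,177 BTU = 487.3 therm → 487.3 × £2.43 = £1,184.24
Heat pump: 38,500,000 BTU / 3412 = 11,280 kWh heat; / 2.6 = 4,340 kWh in → × £0.253 = £1,097.99
Difference = |£1,184.24 − £1,097.99| = £86.25 ≈ £86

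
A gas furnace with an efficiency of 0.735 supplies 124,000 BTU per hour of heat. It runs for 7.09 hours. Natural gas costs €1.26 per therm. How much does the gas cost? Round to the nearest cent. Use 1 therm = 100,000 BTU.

Heat delivered = 124,000 BTU/h × 7.09 h = 879,160 BTU
Gas input = 879,160 / 0.735 = 1,196,136 BTU
= 1,196,136 / 100,000 = 11.96 therm
Cost = 11.96 × €1.26/therm = €15.07

€15.07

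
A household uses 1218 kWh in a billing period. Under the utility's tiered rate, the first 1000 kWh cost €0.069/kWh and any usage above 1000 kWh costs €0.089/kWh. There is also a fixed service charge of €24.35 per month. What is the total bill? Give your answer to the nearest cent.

First 1000 kWh × €0.069 = €69.00
Remaining 218 kWh × €0.089 = €19.40
Energy charge = €88.40; + service €24.35 = €112.75

€112.75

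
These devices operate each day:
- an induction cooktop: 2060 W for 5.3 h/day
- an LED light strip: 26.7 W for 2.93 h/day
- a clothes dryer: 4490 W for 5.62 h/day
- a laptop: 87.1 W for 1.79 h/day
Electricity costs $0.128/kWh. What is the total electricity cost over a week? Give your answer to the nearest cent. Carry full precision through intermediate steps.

induction cooktop: 2060 W × 5.3 h × 7 d = 76,426 Wh = 76.43 kWh
LED light strip: 26.7 W × 2.93 h × 7 d = 548 Wh = 0.5476 kWh
clothes dryer: 4490 W × 5.62 h × 7 d = 176,637 Wh = 176.6 kWh
laptop: 87.1 W × 1.79 h × 7 d = 1,091 Wh = 1.091 kWh
Total energy = 76.43 + 0.5476 + 176.6 + 1.091 = 254.7 kWh
Cost = 254.7 kWh × $0.128 = $32.60

$32.60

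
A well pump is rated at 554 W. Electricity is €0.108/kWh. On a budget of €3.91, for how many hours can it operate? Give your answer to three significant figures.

Energy budget = €3.91 / €0.108 per kWh = 36.2 kWh = 36,204 Wh
Runtime = 36,204 Wh / 554 W = 65.35 h

65.3 h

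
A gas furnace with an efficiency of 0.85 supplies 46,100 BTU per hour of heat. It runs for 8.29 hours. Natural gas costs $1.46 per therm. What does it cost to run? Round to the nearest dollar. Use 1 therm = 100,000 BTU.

Heat delivered = 46,100 BTU/h × 8.29 h = 382,169 BTU
Gas input = 382,169 / 0.85 = 449,611 BTU
= 449,611 / 100,000 = 4.496 therm
Cost = 4.496 × $1.46/therm = $6.56 ≈ $7

$7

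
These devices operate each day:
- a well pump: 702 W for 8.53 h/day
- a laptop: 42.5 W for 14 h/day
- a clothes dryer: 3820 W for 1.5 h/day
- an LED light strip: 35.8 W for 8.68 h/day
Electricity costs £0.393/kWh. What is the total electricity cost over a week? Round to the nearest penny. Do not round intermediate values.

£34.73

well pump: 702 W × 8.53 h × 7 d = 41,916 Wh = 41.92 kWh
laptop: 42.5 W × 14 h × 7 d = 4,165 Wh = 4.165 kWh
clothes dryer: 3820 W × 1.5 h × 7 d = 40,110 Wh = 40.11 kWh
LED light strip: 35.8 W × 8.68 h × 7 d = 2,175 Wh = 2.175 kWh
Total energy = 41.92 + 4.165 + 40.11 + 2.175 = 88.37 kWh
Cost = 88.37 kWh × £0.393 = £34.73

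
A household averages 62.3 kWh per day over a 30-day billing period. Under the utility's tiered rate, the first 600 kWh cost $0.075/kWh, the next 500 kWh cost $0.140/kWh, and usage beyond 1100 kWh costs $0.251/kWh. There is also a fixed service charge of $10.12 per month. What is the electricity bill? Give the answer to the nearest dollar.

$318

Usage = 62.3 kWh/day × 30 days = 1869 kWh
First 600 kWh × $0.075 = $45.00
Next 500 kWh × $0.140 = $70.00
Remaining 769 kWh × $0.251 = $193.02
Energy charge = $308.02; + service $10.12 = $318.14 ≈ $318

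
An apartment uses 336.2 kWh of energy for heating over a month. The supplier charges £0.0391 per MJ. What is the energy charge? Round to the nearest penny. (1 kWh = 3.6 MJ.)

£47.32

336.2 kWh × (3.6 MJ/kWh) = 1,210 MJ
Cost = 1,210 MJ × £0.0391/MJ = £47.32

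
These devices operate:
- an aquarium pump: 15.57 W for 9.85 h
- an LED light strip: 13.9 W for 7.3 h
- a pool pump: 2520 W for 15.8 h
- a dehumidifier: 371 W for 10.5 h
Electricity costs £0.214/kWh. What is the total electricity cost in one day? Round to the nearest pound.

£9

aquarium pump: 15.57 W × 9.85 h = 153 Wh = 0.1534 kWh
LED light strip: 13.9 W × 7.3 h = 101 Wh = 0.1015 kWh
pool pump: 2520 W × 15.8 h = 39,816 Wh = 39.82 kWh
dehumidifier: 371 W × 10.5 h = 3,896 Wh = 3.896 kWh
Total energy = 0.1534 + 0.1015 + 39.82 + 3.896 = 43.97 kWh
Cost = 43.97 kWh × £0.214 = £9.41 ≈ £9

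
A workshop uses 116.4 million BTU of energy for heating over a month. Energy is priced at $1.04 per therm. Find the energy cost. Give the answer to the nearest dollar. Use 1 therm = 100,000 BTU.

116.4 million BTU × (10 therm/million BTU) = 1,164 therm
Cost = 1,164 therm × $1.04/therm = $1,210.56 ≈ $1211

$1211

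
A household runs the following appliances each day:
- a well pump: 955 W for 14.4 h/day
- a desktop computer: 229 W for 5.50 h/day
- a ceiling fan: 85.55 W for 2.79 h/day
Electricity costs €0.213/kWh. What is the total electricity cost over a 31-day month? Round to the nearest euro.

€101

well pump: 955 W × 14.4 h × 31 d = 426,312 Wh = 426.3 kWh
desktop computer: 229 W × 5.50 h × 31 d = 39,044 Wh = 39.04 kWh
ceiling fan: 85.55 W × 2.79 h × 31 d = 7,399 Wh = 7.399 kWh
Total energy = 426.3 + 39.04 + 7.399 = 472.8 kWh
Cost = 472.8 kWh × €0.213 = €100.70 ≈ €101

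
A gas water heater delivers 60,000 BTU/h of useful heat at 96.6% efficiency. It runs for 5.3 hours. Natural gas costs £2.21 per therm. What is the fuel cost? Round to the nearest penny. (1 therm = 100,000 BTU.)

Heat delivered = 60,000 BTU/h × 5.3 h = 318,000 BTU
Gas input = 318,000 / 0.966 = 329,193 BTU
= 329,193 / 100,000 = 3.292 therm
Cost = 3.292 × £2.21/therm = £7.28

£7.28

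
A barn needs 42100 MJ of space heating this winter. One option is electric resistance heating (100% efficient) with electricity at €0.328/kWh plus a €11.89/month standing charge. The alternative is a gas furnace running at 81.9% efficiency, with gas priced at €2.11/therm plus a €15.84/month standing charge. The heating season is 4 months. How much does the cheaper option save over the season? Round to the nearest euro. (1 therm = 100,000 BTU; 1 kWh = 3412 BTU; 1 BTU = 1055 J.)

€2792

Heat load = 42100 MJ = 42,100,000,000 J / 1055 = 39,905,213 BTU
Gas: input = 39,905,213 / 0.819 = 48,724,314 BTU = 487.2 therm → 487.2 × €2.11 = €1,028.08; + 4 × €15.84 standing = €1,091.44
Electric: 39,905,213 BTU / 3412 = 11,700 kWh → × €0.328 = €3,836.14; + 4 × €11.89 standing = €3,883.70
Difference = |€1,091.44 − €3,883.70| = €2,792.26 ≈ €2792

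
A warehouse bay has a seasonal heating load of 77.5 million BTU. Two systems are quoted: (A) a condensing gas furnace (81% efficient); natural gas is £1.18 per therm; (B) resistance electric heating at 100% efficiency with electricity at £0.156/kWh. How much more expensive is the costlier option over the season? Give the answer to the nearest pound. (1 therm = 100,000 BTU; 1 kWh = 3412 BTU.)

£2414

Heat load = 77.5 × 10⁶ BTU = 77,500,000 BTU
Gas: input = 77,500,000 / 0.810 = 95,679,012 BTU = 956.8 therm → 956.8 × £1.18 = £1,129.01
Electric: 77,500,000 BTU / 3412 = 22,710 kWh → × £0.156 = £3,543.38
Difference = |£1,129.01 − £3,543.38| = £2,414.36 ≈ £2414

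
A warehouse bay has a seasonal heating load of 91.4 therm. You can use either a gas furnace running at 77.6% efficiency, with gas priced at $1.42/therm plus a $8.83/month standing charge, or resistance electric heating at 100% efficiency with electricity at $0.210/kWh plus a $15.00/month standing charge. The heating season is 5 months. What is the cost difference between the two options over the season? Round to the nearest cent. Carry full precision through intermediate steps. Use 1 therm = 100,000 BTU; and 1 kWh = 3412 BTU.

Heat load = 91.4 therm × 100,000 = 9,140,000 BTU
Gas: input = 9,140,000 / 0.776 = 11,778,351 BTU = 117.8 therm → 117.8 × $1.42 = $167.25; + 5 × $8.83 standing = $211.40
Electric: 9,140,000 BTU / 3412 = 2,679 kWh → × $0.210 = $562.54; + 5 × $15.00 standing = $637.54
Difference = |$211.40 − $637.54| = $426.14

$426.14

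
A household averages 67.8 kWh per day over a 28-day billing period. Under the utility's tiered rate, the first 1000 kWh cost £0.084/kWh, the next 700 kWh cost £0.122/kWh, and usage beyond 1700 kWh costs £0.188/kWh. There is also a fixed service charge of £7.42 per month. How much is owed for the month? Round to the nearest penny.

£214.12

Usage = 67.8 kWh/day × 28 days = 1898.4 kWh
First 1000 kWh × £0.084 = £84.00
Next 700 kWh × £0.122 = £85.40
Remaining 198.4 kWh × £0.188 = £37.30
Energy charge = £206.70; + service £7.42 = £214.12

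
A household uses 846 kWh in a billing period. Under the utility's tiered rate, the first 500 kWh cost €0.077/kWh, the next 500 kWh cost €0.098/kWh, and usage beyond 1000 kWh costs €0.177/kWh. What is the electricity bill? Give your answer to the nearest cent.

€72.41

First 500 kWh × €0.077 = €38.50
Next 346 kWh × €0.098 = €33.91
Remaining tier: 0 kWh (not reached)
Total = €72.41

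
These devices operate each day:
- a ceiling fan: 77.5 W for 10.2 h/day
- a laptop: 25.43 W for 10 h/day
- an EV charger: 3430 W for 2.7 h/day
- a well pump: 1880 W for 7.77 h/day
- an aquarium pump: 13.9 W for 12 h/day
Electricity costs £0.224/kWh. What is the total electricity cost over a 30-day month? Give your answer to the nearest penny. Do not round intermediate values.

ceiling fan: 77.5 W × 10.2 h × 30 d = 23,715 Wh = 23.71 kWh
laptop: 25.43 W × 10 h × 30 d = 7,629 Wh = 7.629 kWh
EV charger: 3430 W × 2.7 h × 30 d = 277,830 Wh = 277.8 kWh
well pump: 1880 W × 7.77 h × 30 d = 438,228 Wh = 438.2 kWh
aquarium pump: 13.9 W × 12 h × 30 d = 5,004 Wh = 5.004 kWh
Total energy = 23.71 + 7.629 + 277.8 + 438.2 + 5.004 = 752.4 kWh
Cost = 752.4 kWh × £0.224 = £168.54

£168.54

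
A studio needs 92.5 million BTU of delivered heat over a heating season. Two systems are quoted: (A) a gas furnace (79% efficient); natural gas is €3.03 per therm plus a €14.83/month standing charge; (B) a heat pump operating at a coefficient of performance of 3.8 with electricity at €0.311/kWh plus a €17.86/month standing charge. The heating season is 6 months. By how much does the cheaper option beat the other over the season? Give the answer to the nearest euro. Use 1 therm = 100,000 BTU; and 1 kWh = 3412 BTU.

€1311

Heat load = 92.5 × 10⁶ BTU = 92,500,000 BTU
Gas: input = 92,500,000 / 0.79 = 117,088,608 BTU = 1,171 therm → 1,171 × €3.03 = €3,547.78; + 6 × €14.83 standing = €3,636.76
Heat pump: 92,500,000 BTU / 3412 = 27,110 kWh heat; / 3.8 = 7,134 kWh in → × €0.311 = €2,218.76; + 6 × €17.86 standing = €2,325.92
Difference = |€3,636.76 − €2,325.92| = €1,310.85 ≈ €1311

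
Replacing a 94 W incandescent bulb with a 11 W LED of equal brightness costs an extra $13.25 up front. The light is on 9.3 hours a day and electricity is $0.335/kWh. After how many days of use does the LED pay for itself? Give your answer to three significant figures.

Power saved = 94 − 11 = 83 W
Daily energy saved = 83 W × 9.3 h = 771.9 Wh = 0.7719 kWh
Daily savings = 0.7719 × $0.335 = $0.2586
Payback = $13.25 / $0.2586 per day = 51.24 days

51.2 days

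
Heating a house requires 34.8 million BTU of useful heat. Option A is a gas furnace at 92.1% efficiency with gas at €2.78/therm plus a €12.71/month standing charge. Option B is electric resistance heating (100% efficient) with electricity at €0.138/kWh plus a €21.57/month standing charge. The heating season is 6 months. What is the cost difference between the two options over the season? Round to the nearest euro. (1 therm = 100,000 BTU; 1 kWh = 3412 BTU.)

€410

Heat load = 34.8 × 10⁶ BTU = 34,800,000 BTU
Gas: input = 34,800,000 / 0.921 = 37,785,016 BTU = 377.9 therm → 377.9 × €2.78 = €1,050.42; + 6 × €12.71 standing = €1,126.68
Electric: 34,800,000 BTU / 3412 = 10,200 kWh → × €0.138 = €1,407.50; + 6 × €21.57 standing = €1,536.92
Difference = |€1,126.68 − €1,536.92| = €410.24 ≈ €410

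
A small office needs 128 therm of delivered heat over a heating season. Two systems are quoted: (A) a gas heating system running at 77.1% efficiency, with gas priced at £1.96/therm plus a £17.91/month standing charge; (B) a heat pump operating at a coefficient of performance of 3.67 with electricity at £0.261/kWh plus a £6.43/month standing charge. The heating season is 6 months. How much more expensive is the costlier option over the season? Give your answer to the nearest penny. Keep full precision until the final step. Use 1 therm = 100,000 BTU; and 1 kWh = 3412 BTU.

Heat load = 128 therm × 100,000 = 12,800,000 BTU
Gas: input = 12,800,000 / 0.771 = 16,601,816 BTU = 166 therm → 166 × £1.96 = £325.40; + 6 × £17.91 standing = £432.86
Heat pump: 12,800,000 BTU / 3412 = 3,751 kWh heat; / 3.67 = 1,022 kWh in → × £0.261 = £266.79; + 6 × £6.43 standing = £305.37
Difference = |£432.86 − £305.37| = £127.48

£127.48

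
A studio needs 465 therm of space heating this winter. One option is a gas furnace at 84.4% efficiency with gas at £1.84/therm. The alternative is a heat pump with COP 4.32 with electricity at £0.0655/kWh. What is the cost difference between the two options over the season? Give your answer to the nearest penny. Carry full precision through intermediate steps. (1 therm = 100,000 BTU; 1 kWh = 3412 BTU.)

£807.11

Heat load = 465 therm × 100,000 = 46,500,000 BTU
Gas: input = 46,500,000 / 0.844 = 55,094,787 BTU = 550.9 therm → 550.9 × £1.84 = £1,013.74
Heat pump: 46,500,000 BTU / 3412 = 13,630 kWh heat; / 4.32 = 3,155 kWh in → × £0.0655 = £206.63
Difference = |£1,013.74 − £206.63| = £807.11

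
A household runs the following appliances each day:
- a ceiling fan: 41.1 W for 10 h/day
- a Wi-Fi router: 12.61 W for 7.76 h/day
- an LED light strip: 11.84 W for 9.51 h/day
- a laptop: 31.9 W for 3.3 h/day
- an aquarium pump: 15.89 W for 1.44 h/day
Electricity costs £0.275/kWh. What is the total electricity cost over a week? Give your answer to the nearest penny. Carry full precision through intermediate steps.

£1.44

ceiling fan: 41.1 W × 10 h × 7 d = 2,877 Wh = 2.877 kWh
Wi-Fi router: 12.61 W × 7.76 h × 7 d = 685 Wh = 0.685 kWh
LED light strip: 11.84 W × 9.51 h × 7 d = 788 Wh = 0.7882 kWh
laptop: 31.9 W × 3.3 h × 7 d = 737 Wh = 0.7369 kWh
aquarium pump: 15.89 W × 1.44 h × 7 d = 160 Wh = 0.1602 kWh
Total energy = 2.877 + 0.685 + 0.7882 + 0.7369 + 0.1602 = 5.247 kWh
Cost = 5.247 kWh × £0.275 = £1.44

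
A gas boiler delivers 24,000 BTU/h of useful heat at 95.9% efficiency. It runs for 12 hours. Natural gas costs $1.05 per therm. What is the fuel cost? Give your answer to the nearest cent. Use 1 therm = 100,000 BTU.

Heat delivered = 24,000 BTU/h × 12 h = 288,000 BTU
Gas input = 288,000 / 0.959 = 300,313 BTU
= 300,313 / 100,000 = 3.003 therm
Cost = 3.003 × $1.05/therm = $3.15

$3.15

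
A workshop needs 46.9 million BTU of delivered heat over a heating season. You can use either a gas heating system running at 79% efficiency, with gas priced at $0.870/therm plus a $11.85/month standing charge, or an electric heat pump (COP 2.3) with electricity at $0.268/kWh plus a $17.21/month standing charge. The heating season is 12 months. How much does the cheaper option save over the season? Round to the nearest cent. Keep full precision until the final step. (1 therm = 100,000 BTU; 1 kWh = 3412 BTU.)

$1149.49

Heat load = 46.9 × 10⁶ BTU = 46,900,000 BTU
Gas: input = 46,900,000 / 0.790 = 59,367,089 BTU = 593.7 therm → 593.7 × $0.870 = $516.49; + 12 × $11.85 standing = $658.69
Heat pump: 46,900,000 BTU / 3412 = 13,750 kWh heat; / 2.3 = 5,976 kWh in → × $0.268 = $1,601.66; + 12 × $17.21 standing = $1,808.18
Difference = |$658.69 − $1,808.18| = $1,149.49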